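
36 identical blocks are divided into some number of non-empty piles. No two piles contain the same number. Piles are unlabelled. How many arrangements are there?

There are 668 such partitions.

668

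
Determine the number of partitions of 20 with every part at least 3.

There are too many to list fully; the first 12 (by largest part) are:
20
17,3
16,4
15,5
14,6
14,3,3
13,7
13,4,3
12,8
12,5,3
12,4,4
11,9
…and 37 more, for 49 total.

49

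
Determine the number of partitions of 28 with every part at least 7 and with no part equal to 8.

The partitions of 28 that satisfy the conditions:
28
21, 7
19, 9
18, 10
17, 11
16, 12
15, 13
14, 14
14, 7, 7
12, 9, 7
11, 10, 7
10, 9, 9
7, 7, 7, 7

13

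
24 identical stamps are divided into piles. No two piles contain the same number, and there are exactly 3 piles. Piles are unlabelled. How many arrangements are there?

37

A partial list (first 12 by largest part):
21+2+1
20+3+1
19+4+1
19+3+2
18+5+1
18+4+2
17+6+1
17+5+2
17+4+3
16+7+1
16+6+2
16+5+3
…and 25 more, for 37 total.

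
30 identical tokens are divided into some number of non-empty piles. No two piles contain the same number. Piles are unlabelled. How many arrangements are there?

Systematic enumeration (by largest part, then next-largest, …) yields 296.

296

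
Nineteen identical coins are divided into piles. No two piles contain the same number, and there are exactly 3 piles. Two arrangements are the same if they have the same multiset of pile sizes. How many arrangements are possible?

The partitions of 19 that satisfy the conditions:
1,2,16
1,3,15
1,4,14
2,3,14
1,5,13
2,4,13
1,6,12
2,5,12
3,4,12
1,7,11
2,6,11
3,5,11
1,8,10
2,7,10
3,6,10
4,5,10
2,8,9
3,7,9
4,6,9
4,7,8
5,6,8
Counting gives 21.

21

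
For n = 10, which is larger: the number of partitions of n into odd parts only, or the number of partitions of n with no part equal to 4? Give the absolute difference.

21

Partitions of 10 into odd parts only: 10.
Partitions of 10 with no part equal to 4: 31.
|10 − 31| = 21.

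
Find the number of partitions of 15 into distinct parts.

A partial list (first 12 by largest part):
15
1,14
2,13
3,12
1,2,12
4,11
1,3,11
5,10
1,4,10
2,3,10
6,9
1,5,9
…and 15 more, for 27 total.

27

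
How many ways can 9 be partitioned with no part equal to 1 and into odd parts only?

The partitions of 9 that satisfy the conditions:
9
3 + 3 + 3

2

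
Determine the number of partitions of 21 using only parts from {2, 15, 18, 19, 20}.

Listing the qualifying partitions of 21:
2,19
2,2,2,15
Counting gives 2.

2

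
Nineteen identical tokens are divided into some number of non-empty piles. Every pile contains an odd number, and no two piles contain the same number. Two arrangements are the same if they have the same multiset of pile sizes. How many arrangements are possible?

6

The partitions of 19 that satisfy the conditions:
19
15+3+1
13+5+1
11+7+1
11+5+3
9+7+3
Counting gives 6.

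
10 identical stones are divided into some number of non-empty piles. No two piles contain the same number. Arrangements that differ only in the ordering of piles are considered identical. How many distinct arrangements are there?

The partitions of 10 that satisfy the conditions:
10
9 + 1
8 + 2
7 + 3
7 + 2 + 1
6 + 4
6 + 3 + 1
5 + 4 + 1
5 + 3 + 2
4 + 3 + 2 + 1

10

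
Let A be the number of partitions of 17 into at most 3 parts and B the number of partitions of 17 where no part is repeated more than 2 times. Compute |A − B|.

75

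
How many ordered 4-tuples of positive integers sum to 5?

A composition of 5 into 4 positive parts is chosen by placing 3 dividers among the 4 gaps between 5 units: C(4,3) = 4.

4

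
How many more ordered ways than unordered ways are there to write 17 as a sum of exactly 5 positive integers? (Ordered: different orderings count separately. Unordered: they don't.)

1773

Ordered (compositions into 5 parts): C(16,4) = 1820.
Unordered (partitions into 5 parts): 47.
Difference: 1820 − 47 = 1773.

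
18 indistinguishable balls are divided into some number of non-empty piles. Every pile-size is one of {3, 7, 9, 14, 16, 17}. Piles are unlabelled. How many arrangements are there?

3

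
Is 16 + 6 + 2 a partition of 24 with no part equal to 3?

Yes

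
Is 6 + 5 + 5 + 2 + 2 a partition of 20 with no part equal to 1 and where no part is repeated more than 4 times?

The parts sum to 20, and the condition 'no summand equals 1' holds; the condition 'no summand is used more than 4 times' holds.

Yes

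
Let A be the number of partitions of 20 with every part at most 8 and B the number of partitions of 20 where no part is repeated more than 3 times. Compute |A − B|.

114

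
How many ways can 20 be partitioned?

Enumerating by decreasing first part gives 627 partitions in all.

627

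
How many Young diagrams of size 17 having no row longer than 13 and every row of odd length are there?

36

A partial list (first 12 by largest part):
13, 3, 1
13, 1, 1, 1, 1
11, 5, 1
11, 3, 3
11, 3, 1, 1, 1
11, 1, 1, 1, 1, 1, 1
9, 7, 1
9, 5, 3
9, 5, 1, 1, 1
9, 3, 3, 1, 1
9, 3, 1, 1, 1, 1, 1
9, 1, 1, 1, 1, 1, 1, 1, 1
…and 24 more, for 36 total.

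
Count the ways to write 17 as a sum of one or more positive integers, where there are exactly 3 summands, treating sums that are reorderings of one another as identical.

Listing the qualifying partitions of 17:
15 + 1 + 1
14 + 2 + 1
13 + 3 + 1
13 + 2 + 2
12 + 4 + 1
12 + 3 + 2
11 + 5 + 1
11 + 4 + 2
11 + 3 + 3
10 + 6 + 1
10 + 5 + 2
10 + 4 + 3
9 + 7 + 1
9 + 6 + 2
9 + 5 + 3
9 + 4 + 4
8 + 8 + 1
8 + 7 + 2
8 + 6 + 3
8 + 5 + 4
7 + 7 + 3
7 + 6 + 4
7 + 5 + 5
6 + 6 + 5
That's 24 in total.

24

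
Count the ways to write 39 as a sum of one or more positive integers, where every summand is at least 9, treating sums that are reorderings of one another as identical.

There are too many to list fully; the first 12 (by largest part) are:
39
30,9
29,10
28,11
27,12
26,13
25,14
24,15
23,16
22,17
21,18
21,9,9
…and 22 more, for 34 total.

34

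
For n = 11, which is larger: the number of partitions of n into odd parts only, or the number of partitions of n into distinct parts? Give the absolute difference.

0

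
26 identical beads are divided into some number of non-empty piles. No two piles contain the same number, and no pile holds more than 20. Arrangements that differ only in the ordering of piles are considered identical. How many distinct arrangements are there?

Systematic enumeration (by largest part, then next-largest, …) yields 155.

155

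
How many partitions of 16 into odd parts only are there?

A partial list (first 12 by largest part):
15+1
13+3
13+1+1+1
11+5
11+3+1+1
11+1+1+1+1+1
9+7
9+5+1+1
9+3+3+1
9+3+1+1+1+1
9+1+1+1+1+1+1+1
7+7+1+1
…and 20 more, for 32 total.

32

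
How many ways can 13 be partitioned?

101

Systematic enumeration (by largest part, then next-largest, …) yields 101.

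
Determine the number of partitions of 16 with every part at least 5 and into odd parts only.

2

The partitions of 16 that satisfy the conditions:
11, 5
9, 7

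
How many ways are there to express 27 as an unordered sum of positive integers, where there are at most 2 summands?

14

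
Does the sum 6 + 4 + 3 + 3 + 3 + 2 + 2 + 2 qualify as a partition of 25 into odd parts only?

The parts sum to 25, and the condition 'every summand is odd' is violated.

No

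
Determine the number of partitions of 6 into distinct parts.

4

They are:
6
5 + 1
4 + 2
3 + 2 + 1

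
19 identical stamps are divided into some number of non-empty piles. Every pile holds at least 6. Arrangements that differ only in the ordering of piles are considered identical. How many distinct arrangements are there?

6

The partitions of 19 that satisfy the conditions:
19
13 + 6
12 + 7
11 + 8
10 + 9
7 + 6 + 6
Counting gives 6.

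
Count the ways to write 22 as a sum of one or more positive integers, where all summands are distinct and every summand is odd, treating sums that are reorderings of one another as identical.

8

The partitions of 22 that satisfy the conditions:
21,1
19,3
17,5
15,7
13,9
13,5,3,1
11,7,3,1
9,7,5,1
That's 8 in total.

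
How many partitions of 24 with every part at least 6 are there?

Listing the qualifying partitions of 24:
24
6, 18
7, 17
8, 16
9, 15
10, 14
11, 13
12, 12
6, 6, 12
6, 7, 11
6, 8, 10
7, 7, 10
6, 9, 9
7, 8, 9
8, 8, 8
6, 6, 6, 6

16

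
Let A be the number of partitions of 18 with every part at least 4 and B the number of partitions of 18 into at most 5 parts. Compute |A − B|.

Partitions of 18 with every part at least 4: 16.
Partitions of 18 into at most 5 parts: 141.
|16 − 141| = 125.

125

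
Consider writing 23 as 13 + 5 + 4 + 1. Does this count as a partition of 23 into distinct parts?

Yes

The parts sum to 23, and the condition 'all summands are distinct' holds.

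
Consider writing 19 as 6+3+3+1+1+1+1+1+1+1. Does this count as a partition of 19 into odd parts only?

The parts sum to 19, and the condition 'every summand is odd' is violated.

No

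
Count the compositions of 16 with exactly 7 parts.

5005

A composition of 16 into 7 positive parts is chosen by placing 6 dividers among the 15 gaps between 16 units: C(15,6) = 5005.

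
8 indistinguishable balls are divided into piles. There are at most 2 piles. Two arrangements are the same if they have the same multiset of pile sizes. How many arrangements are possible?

5

The partitions of 8 that satisfy the conditions:
8
7, 1
6, 2
5, 3
4, 4
That's 5 in total.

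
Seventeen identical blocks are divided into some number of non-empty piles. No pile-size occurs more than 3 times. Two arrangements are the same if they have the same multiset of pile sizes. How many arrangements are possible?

166

Direct enumeration gives 166 partitions.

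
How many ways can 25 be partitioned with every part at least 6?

Listing the qualifying partitions of 25:
25
19 + 6
18 + 7
17 + 8
16 + 9
15 + 10
14 + 11
13 + 12
13 + 6 + 6
12 + 7 + 6
11 + 8 + 6
11 + 7 + 7
10 + 9 + 6
10 + 8 + 7
9 + 9 + 7
9 + 8 + 8
7 + 6 + 6 + 6
Counting gives 17.

17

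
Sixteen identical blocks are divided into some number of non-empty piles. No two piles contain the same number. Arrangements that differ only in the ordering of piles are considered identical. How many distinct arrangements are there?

32

A partial list (first 12 by largest part):
16
15 + 1
14 + 2
13 + 3
13 + 2 + 1
12 + 4
12 + 3 + 1
11 + 5
11 + 4 + 1
11 + 3 + 2
10 + 6
10 + 5 + 1
…and 20 more, for 32 total.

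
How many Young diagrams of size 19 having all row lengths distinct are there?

A partial list (first 12 by largest part):
19
18, 1
17, 2
16, 3
16, 2, 1
15, 4
15, 3, 1
14, 5
14, 4, 1
14, 3, 2
13, 6
13, 5, 1
…and 42 more, for 54 total.

54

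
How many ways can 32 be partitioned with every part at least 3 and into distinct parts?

118

A full systematic count gives 118.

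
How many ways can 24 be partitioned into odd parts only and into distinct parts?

The partitions of 24 that satisfy the conditions:
1,23
3,21
5,19
7,17
9,15
1,3,5,15
11,13
1,3,7,13
1,3,9,11
1,5,7,11
3,5,7,9

11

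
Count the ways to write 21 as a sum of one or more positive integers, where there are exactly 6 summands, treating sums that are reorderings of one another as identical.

Counting exhaustively, 110 partitions satisfy the conditions.

110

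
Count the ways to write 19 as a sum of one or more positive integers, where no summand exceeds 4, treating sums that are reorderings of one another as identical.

There are 94 such partitions.

94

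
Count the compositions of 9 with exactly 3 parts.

A composition of 9 into 3 positive parts is chosen by placing 2 dividers among the 8 gaps between 9 units: C(8,2) = 28.

28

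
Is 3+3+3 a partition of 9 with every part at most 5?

The parts sum to 9, and the condition 'no summand exceeds 5' holds.

Yes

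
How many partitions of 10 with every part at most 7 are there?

There are too many to list fully; the first 12 (by largest part) are:
3+7
1+2+7
1+1+1+7
4+6
1+3+6
2+2+6
1+1+2+6
1+1+1+1+6
5+5
1+4+5
2+3+5
1+1+3+5
…and 26 more, for 38 total.

38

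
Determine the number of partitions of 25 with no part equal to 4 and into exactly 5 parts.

A full systematic count gives 120.

120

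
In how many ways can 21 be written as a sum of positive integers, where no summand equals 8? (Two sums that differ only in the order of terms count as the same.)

A full systematic count gives 691.

691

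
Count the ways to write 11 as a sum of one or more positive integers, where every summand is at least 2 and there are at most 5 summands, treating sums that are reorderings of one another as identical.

14

The partitions of 11 that satisfy the conditions:
11
9,2
8,3
7,4
7,2,2
6,5
6,3,2
5,4,2
5,3,3
5,2,2,2
4,4,3
4,3,2,2
3,3,3,2
3,2,2,2,2
That's 14 in total.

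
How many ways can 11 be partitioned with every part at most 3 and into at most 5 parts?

They are:
3,3,3,2
3,3,3,1,1
3,3,2,2,1
3,2,2,2,2

4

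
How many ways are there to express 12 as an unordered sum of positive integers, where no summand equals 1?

They are:
12
10,2
9,3
8,4
8,2,2
7,5
7,3,2
6,6
6,4,2
6,3,3
6,2,2,2
5,5,2
5,4,3
5,3,2,2
4,4,4
4,4,2,2
4,3,3,2
4,2,2,2,2
3,3,3,3
3,3,2,2,2
2,2,2,2,2,2
That's 21 in total.

21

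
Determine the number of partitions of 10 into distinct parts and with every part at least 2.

Listing the qualifying partitions of 10:
10
2 + 8
3 + 7
4 + 6
2 + 3 + 5
Counting gives 5.

5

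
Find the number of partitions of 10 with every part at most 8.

40

A partial list (first 12 by largest part):
8+2
8+1+1
7+3
7+2+1
7+1+1+1
6+4
6+3+1
6+2+2
6+2+1+1
6+1+1+1+1
5+5
5+4+1
…and 28 more, for 40 total.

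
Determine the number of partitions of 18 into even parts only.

There are too many to list fully; the first 12 (by largest part) are:
18
16, 2
14, 4
14, 2, 2
12, 6
12, 4, 2
12, 2, 2, 2
10, 8
10, 6, 2
10, 4, 4
10, 4, 2, 2
10, 2, 2, 2, 2
…and 18 more, for 30 total.

30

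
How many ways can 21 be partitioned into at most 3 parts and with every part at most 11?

They are:
10, 11
1, 9, 11
2, 8, 11
3, 7, 11
4, 6, 11
5, 5, 11
1, 10, 10
2, 9, 10
3, 8, 10
4, 7, 10
5, 6, 10
3, 9, 9
4, 8, 9
5, 7, 9
6, 6, 9
5, 8, 8
6, 7, 8
7, 7, 7

18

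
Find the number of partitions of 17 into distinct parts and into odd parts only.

Listing the qualifying partitions of 17:
17
13 + 3 + 1
11 + 5 + 1
9 + 7 + 1
9 + 5 + 3

5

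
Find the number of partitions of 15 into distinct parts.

27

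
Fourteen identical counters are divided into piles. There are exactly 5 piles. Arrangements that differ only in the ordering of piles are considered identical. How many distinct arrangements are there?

They are:
1,1,1,1,10
1,1,1,2,9
1,1,1,3,8
1,1,2,2,8
1,1,1,4,7
1,1,2,3,7
1,2,2,2,7
1,1,1,5,6
1,1,2,4,6
1,1,3,3,6
1,2,2,3,6
2,2,2,2,6
1,1,2,5,5
1,1,3,4,5
1,2,2,4,5
1,2,3,3,5
2,2,2,3,5
1,1,4,4,4
1,2,3,4,4
2,2,2,4,4
1,3,3,3,4
2,2,3,3,4
2,3,3,3,3

23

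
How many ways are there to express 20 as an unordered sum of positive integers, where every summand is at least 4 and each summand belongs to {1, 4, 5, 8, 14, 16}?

5

The partitions of 20 that satisfy the conditions:
4+16
4+8+8
4+4+4+8
5+5+5+5
4+4+4+4+4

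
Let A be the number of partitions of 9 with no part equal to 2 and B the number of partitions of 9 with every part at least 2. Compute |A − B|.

Partitions of 9 with no part equal to 2: 15.
Partitions of 9 with every part at least 2: 8.
|15 − 8| = 7.

7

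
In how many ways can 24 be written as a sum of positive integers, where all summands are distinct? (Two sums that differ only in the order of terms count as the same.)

122

Direct enumeration gives 122 partitions.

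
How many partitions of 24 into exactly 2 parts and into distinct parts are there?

11

The partitions of 24 that satisfy the conditions:
23+1
22+2
21+3
20+4
19+5
18+6
17+7
16+8
15+9
14+10
13+11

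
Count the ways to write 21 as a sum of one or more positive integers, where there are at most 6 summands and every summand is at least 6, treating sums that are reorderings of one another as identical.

9

Listing the qualifying partitions of 21:
21
15+6
14+7
13+8
12+9
11+10
9+6+6
8+7+6
7+7+7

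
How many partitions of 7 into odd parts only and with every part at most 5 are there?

They are:
1+1+5
1+3+3
1+1+1+1+3
1+1+1+1+1+1+1
Counting gives 4.

4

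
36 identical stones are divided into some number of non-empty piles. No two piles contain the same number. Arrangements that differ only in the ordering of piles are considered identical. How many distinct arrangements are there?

Enumerating by decreasing first part gives 668 partitions in all.

668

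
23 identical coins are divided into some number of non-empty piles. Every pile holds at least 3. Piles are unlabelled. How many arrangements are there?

88

Direct enumeration gives 88 partitions.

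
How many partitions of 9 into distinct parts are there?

They are:
9
1+8
2+7
3+6
1+2+6
4+5
1+3+5
2+3+4
Counting gives 8.

8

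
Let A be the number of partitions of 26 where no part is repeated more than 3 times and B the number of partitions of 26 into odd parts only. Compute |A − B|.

895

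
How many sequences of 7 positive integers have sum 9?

A composition of 9 into 7 positive parts is chosen by placing 6 dividers among the 8 gaps between 9 units: C(8,6) = 28.

28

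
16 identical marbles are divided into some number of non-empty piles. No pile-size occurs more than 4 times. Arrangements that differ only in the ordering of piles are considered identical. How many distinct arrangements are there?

Direct enumeration gives 164 partitions.

164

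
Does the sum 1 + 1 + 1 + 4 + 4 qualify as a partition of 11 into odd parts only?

No

The parts sum to 11, and the condition 'every summand is odd' is violated.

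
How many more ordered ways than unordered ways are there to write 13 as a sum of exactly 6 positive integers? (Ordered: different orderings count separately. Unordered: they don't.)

778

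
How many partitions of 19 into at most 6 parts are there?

A full systematic count gives 235.

235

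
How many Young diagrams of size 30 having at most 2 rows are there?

The partitions of 30 that satisfy the conditions:
30
1,29
2,28
3,27
4,26
5,25
6,24
7,23
8,22
9,21
10,20
11,19
12,18
13,17
14,16
15,15

16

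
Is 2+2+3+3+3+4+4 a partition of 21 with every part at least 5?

The parts sum to 21, and the condition 'every summand is at least 5' is violated.

No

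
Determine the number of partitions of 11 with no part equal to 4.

41

There are too many to list fully; the first 12 (by largest part) are:
11
10, 1
9, 2
9, 1, 1
8, 3
8, 2, 1
8, 1, 1, 1
7, 3, 1
7, 2, 2
7, 2, 1, 1
7, 1, 1, 1, 1
6, 5
…and 29 more, for 41 total.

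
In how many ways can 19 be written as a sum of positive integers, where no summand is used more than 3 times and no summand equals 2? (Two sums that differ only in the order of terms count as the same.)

110

There are 110 such partitions.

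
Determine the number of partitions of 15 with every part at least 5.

5

Listing the qualifying partitions of 15:
15
5,10
6,9
7,8
5,5,5
Counting gives 5.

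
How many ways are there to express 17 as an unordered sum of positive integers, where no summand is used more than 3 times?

There are 166 such partitions.

166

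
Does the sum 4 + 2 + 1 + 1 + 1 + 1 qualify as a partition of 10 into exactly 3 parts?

No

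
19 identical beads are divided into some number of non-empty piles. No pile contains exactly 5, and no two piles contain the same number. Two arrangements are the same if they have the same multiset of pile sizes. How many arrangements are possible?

There are too many to list fully; the first 12 (by largest part) are:
19
18, 1
17, 2
16, 3
16, 2, 1
15, 4
15, 3, 1
14, 4, 1
14, 3, 2
13, 6
13, 4, 2
13, 3, 2, 1
…and 26 more, for 38 total.

38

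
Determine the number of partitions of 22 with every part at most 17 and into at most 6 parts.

Systematic enumeration (by largest part, then next-largest, …) yields 379.

379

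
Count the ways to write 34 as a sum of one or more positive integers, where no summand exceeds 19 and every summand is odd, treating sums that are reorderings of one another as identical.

Counting exhaustively, 463 partitions satisfy the conditions.

463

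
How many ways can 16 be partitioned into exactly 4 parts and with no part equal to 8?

29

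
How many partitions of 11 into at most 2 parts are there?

They are:
11
10,1
9,2
8,3
7,4
6,5

6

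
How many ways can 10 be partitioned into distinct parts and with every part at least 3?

They are:
10
7 + 3
6 + 4

3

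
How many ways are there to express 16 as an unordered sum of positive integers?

Direct enumeration gives 231 partitions.

231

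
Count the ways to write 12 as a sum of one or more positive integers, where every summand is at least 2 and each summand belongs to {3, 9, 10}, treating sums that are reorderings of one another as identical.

2

Enumerating:
3 + 9
3 + 3 + 3 + 3
Counting gives 2.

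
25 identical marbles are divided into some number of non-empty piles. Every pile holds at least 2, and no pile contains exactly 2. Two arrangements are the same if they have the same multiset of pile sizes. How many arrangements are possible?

Systematic enumeration (by largest part, then next-largest, …) yields 130.

130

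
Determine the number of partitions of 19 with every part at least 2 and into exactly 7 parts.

7

Listing the qualifying partitions of 19:
7+2+2+2+2+2+2
6+3+2+2+2+2+2
5+4+2+2+2+2+2
5+3+3+2+2+2+2
4+4+3+2+2+2+2
4+3+3+3+2+2+2
3+3+3+3+3+2+2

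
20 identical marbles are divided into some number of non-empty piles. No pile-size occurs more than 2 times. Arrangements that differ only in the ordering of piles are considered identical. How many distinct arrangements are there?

202

Direct enumeration gives 202 partitions.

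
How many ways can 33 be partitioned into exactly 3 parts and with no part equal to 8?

Counting exhaustively, 79 partitions satisfy the conditions.

79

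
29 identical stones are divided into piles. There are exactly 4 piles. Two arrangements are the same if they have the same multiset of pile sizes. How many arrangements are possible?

185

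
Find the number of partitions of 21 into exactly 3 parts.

There are too many to list fully; the first 12 (by largest part) are:
19, 1, 1
18, 2, 1
17, 3, 1
17, 2, 2
16, 4, 1
16, 3, 2
15, 5, 1
15, 4, 2
15, 3, 3
14, 6, 1
14, 5, 2
14, 4, 3
…and 25 more, for 37 total.

37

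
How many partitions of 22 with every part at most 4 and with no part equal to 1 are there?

16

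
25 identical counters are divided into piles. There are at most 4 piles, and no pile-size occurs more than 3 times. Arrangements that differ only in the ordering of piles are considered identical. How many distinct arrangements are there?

There are 185 such partitions.

185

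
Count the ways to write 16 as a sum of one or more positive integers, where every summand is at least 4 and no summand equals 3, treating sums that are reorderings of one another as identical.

11

Listing the qualifying partitions of 16:
16
4+12
5+11
6+10
7+9
8+8
4+4+8
4+5+7
4+6+6
5+5+6
4+4+4+4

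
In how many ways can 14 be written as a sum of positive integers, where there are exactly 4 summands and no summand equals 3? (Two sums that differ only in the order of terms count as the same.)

13

The partitions of 14 that satisfy the conditions:
11,1,1,1
10,2,1,1
9,2,2,1
8,4,1,1
8,2,2,2
7,5,1,1
7,4,2,1
6,6,1,1
6,5,2,1
6,4,2,2
5,5,2,2
5,4,4,1
4,4,4,2
Counting gives 13.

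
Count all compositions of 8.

128

There are 7 gaps and each independently is a cut or not, giving 2^7 = 128.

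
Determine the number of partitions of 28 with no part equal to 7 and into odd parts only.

146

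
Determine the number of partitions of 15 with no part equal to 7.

154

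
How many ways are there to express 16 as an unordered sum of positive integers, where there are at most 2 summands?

9

They are:
16
15+1
14+2
13+3
12+4
11+5
10+6
9+7
8+8
That's 9 in total.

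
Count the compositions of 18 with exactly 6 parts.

6188

By stars and bars with positive parts, the count is C(17,5) = 6188.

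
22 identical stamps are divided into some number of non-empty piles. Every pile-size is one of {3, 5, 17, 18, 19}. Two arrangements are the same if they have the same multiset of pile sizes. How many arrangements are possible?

They are:
19+3
17+5
5+5+3+3+3+3

3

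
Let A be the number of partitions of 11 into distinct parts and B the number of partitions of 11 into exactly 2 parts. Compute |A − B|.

Partitions of 11 into distinct parts: 12.
Partitions of 11 into exactly 2 parts: 5.
|12 − 5| = 7.

7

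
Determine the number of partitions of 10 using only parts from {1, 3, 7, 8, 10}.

Enumerating:
10
1 + 1 + 8
3 + 7
1 + 1 + 1 + 7
1 + 3 + 3 + 3
1 + 1 + 1 + 1 + 3 + 3
1 + 1 + 1 + 1 + 1 + 1 + 1 + 3
1 + 1 + 1 + 1 + 1 + 1 + 1 + 1 + 1 + 1
Counting gives 8.

8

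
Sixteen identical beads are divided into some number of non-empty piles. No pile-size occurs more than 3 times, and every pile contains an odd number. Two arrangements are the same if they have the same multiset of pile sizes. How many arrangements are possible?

16

Enumerating:
15,1
13,3
13,1,1,1
11,5
11,3,1,1
9,7
9,5,1,1
9,3,3,1
7,7,1,1
7,5,3,1
7,3,3,3
7,3,3,1,1,1
5,5,5,1
5,5,3,3
5,5,3,1,1,1
5,3,3,3,1,1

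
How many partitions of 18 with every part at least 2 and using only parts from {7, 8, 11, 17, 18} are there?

The partitions of 18 that satisfy the conditions:
18
7,11
Counting gives 2.

2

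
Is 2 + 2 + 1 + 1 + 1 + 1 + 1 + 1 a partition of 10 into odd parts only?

The parts sum to 10, and the condition 'every summand is odd' is violated.

No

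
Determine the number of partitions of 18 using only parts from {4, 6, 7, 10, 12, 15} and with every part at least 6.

2

Listing the qualifying partitions of 18:
6+12
6+6+6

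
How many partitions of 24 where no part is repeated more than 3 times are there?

722

Enumerating by decreasing first part gives 722 partitions in all.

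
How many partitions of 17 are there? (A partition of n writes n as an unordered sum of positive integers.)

297

Counting exhaustively, 297 partitions satisfy the conditions.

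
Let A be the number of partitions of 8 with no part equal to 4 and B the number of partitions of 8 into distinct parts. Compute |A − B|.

Partitions of 8 with no part equal to 4: 17.
Partitions of 8 into distinct parts: 6.
|17 − 6| = 11.

11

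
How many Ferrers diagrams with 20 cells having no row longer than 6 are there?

There are 282 such partitions.

282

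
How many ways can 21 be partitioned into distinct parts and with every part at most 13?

57

There are too many to list fully; the first 12 (by largest part) are:
13+8
13+7+1
13+6+2
13+5+3
13+5+2+1
13+4+3+1
12+9
12+8+1
12+7+2
12+6+3
12+6+2+1
12+5+4
…and 45 more, for 57 total.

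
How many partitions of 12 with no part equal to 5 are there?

62

There are too many to list fully; the first 12 (by largest part) are:
12
11, 1
10, 2
10, 1, 1
9, 3
9, 2, 1
9, 1, 1, 1
8, 4
8, 3, 1
8, 2, 2
8, 2, 1, 1
8, 1, 1, 1, 1
…and 50 more, for 62 total.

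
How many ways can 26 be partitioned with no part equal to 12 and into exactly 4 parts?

Direct enumeration gives 120 partitions.

120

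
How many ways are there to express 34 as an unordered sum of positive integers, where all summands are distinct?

Systematic enumeration (by largest part, then next-largest, …) yields 512.

512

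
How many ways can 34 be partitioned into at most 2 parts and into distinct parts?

17

They are:
34
33, 1
32, 2
31, 3
30, 4
29, 5
28, 6
27, 7
26, 8
25, 9
24, 10
23, 11
22, 12
21, 13
20, 14
19, 15
18, 16
That's 17 in total.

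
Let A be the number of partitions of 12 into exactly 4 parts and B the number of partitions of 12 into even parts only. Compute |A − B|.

Partitions of 12 into exactly 4 parts: 15.
Partitions of 12 into even parts only: 11.
|15 − 11| = 4.

4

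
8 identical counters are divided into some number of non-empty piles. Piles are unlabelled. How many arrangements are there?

They are:
8
7 + 1
6 + 2
6 + 1 + 1
5 + 3
5 + 2 + 1
5 + 1 + 1 + 1
4 + 4
4 + 3 + 1
4 + 2 + 2
4 + 2 + 1 + 1
4 + 1 + 1 + 1 + 1
3 + 3 + 2
3 + 3 + 1 + 1
3 + 2 + 2 + 1
3 + 2 + 1 + 1 + 1
3 + 1 + 1 + 1 + 1 + 1
2 + 2 + 2 + 2
2 + 2 + 2 + 1 + 1
2 + 2 + 1 + 1 + 1 + 1
2 + 1 + 1 + 1 + 1 + 1 + 1
1 + 1 + 1 + 1 + 1 + 1 + 1 + 1
That's 22 in total.

22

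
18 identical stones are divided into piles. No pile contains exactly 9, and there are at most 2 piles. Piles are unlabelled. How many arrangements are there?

9

Listing the qualifying partitions of 18:
18
17,1
16,2
15,3
14,4
13,5
12,6
11,7
10,8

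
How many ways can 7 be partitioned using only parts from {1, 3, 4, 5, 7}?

7

The partitions of 7 that satisfy the conditions:
7
5,1,1
4,3
4,1,1,1
3,3,1
3,1,1,1,1
1,1,1,1,1,1,1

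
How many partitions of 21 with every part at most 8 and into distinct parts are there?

Listing the qualifying partitions of 21:
8, 7, 6
8, 7, 5, 1
8, 7, 4, 2
8, 7, 3, 2, 1
8, 6, 5, 2
8, 6, 4, 3
8, 6, 4, 2, 1
8, 5, 4, 3, 1
7, 6, 5, 3
7, 6, 5, 2, 1
7, 6, 4, 3, 1
7, 5, 4, 3, 2
6, 5, 4, 3, 2, 1
Counting gives 13.

13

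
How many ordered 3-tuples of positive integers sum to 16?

By stars and bars with positive parts, the count is C(15,2) = 105.

105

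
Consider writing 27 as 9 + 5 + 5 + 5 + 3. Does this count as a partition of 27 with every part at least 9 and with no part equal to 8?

No

The parts sum to 27, and the condition 'every summand is at least 9' is violated.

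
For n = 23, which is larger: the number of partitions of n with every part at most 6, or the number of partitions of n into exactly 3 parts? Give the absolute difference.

410

Partitions of 23 with every part at most 6: 454.
Partitions of 23 into exactly 3 parts: 44.
|454 − 44| = 410.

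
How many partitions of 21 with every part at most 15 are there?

773

Systematic enumeration (by largest part, then next-largest, …) yields 773.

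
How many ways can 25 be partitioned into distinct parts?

Enumerating by decreasing first part gives 142 partitions in all.

142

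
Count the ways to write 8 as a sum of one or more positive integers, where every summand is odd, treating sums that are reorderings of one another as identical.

Listing the qualifying partitions of 8:
7, 1
5, 3
5, 1, 1, 1
3, 3, 1, 1
3, 1, 1, 1, 1, 1
1, 1, 1, 1, 1, 1, 1, 1
Counting gives 6.

6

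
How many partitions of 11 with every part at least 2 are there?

Enumerating:
11
9, 2
8, 3
7, 4
7, 2, 2
6, 5
6, 3, 2
5, 4, 2
5, 3, 3
5, 2, 2, 2
4, 4, 3
4, 3, 2, 2
3, 3, 3, 2
3, 2, 2, 2, 2

14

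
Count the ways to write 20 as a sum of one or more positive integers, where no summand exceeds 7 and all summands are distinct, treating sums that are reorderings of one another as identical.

5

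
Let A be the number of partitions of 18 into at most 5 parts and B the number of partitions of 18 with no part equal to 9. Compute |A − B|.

Partitions of 18 into at most 5 parts: 141.
Partitions of 18 with no part equal to 9: 355.
|141 − 355| = 214.

214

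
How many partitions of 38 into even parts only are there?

490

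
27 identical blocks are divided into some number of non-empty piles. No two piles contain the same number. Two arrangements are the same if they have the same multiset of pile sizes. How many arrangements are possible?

Direct enumeration gives 192 partitions.

192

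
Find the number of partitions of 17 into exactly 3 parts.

The partitions of 17 that satisfy the conditions:
1,1,15
1,2,14
1,3,13
2,2,13
1,4,12
2,3,12
1,5,11
2,4,11
3,3,11
1,6,10
2,5,10
3,4,10
1,7,9
2,6,9
3,5,9
4,4,9
1,8,8
2,7,8
3,6,8
4,5,8
3,7,7
4,6,7
5,5,7
5,6,6
Counting gives 24.

24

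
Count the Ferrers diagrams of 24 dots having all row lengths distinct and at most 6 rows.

122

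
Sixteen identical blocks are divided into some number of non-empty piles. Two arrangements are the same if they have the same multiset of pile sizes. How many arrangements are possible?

231

Enumerating by decreasing first part gives 231 partitions in all.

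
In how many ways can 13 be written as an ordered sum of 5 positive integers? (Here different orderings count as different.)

A composition of 13 into 5 positive parts is chosen by placing 4 dividers among the 12 gaps between 13 units: C(12,4) = 495.

495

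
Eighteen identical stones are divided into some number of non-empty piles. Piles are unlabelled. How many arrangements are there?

There are 385 such partitions.

385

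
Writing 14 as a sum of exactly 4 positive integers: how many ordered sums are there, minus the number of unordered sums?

263

Ordered (compositions into 4 parts): C(13,3) = 286.
Partitions of 14 into exactly 4 parts: 23.
Difference: 286 − 23 = 263.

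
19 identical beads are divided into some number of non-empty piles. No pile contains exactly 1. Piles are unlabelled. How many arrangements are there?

There are 105 such partitions.

105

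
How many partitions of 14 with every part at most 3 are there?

The partitions of 14 that satisfy the conditions:
3, 3, 3, 3, 2
3, 3, 3, 3, 1, 1
3, 3, 3, 2, 2, 1
3, 3, 3, 2, 1, 1, 1
3, 3, 3, 1, 1, 1, 1, 1
3, 3, 2, 2, 2, 2
3, 3, 2, 2, 2, 1, 1
3, 3, 2, 2, 1, 1, 1, 1
3, 3, 2, 1, 1, 1, 1, 1, 1
3, 3, 1, 1, 1, 1, 1, 1, 1, 1
3, 2, 2, 2, 2, 2, 1
3, 2, 2, 2, 2, 1, 1, 1
3, 2, 2, 2, 1, 1, 1, 1, 1
3, 2, 2, 1, 1, 1, 1, 1, 1, 1
3, 2, 1, 1, 1, 1, 1, 1, 1, 1, 1
3, 1, 1, 1, 1, 1, 1, 1, 1, 1, 1, 1
2, 2, 2, 2, 2, 2, 2
2, 2, 2, 2, 2, 2, 1, 1
2, 2, 2, 2, 2, 1, 1, 1, 1
2, 2, 2, 2, 1, 1, 1, 1, 1, 1
2, 2, 2, 1, 1, 1, 1, 1, 1, 1, 1
2, 2, 1, 1, 1, 1, 1, 1, 1, 1, 1, 1
2, 1, 1, 1, 1, 1, 1, 1, 1, 1, 1, 1, 1
1, 1, 1, 1, 1, 1, 1, 1, 1, 1, 1, 1, 1, 1
That's 24 in total.

24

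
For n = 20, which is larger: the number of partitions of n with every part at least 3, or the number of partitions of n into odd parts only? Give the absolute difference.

15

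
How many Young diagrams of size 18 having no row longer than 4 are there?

84

Systematic enumeration (by largest part, then next-largest, …) yields 84.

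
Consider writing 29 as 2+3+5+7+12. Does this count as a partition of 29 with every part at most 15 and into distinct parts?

The parts sum to 29, and the condition 'no summand exceeds 15' holds; the condition 'all summands are distinct' holds.

Yes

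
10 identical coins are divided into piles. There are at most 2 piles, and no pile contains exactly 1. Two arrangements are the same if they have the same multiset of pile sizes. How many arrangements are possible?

Listing the qualifying partitions of 10:
10
8 + 2
7 + 3
6 + 4
5 + 5

5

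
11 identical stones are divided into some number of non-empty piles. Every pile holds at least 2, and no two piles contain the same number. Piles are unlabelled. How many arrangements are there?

The partitions of 11 that satisfy the conditions:
11
9 + 2
8 + 3
7 + 4
6 + 5
6 + 3 + 2
5 + 4 + 2
That's 7 in total.

7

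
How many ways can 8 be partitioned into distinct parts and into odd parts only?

2

Enumerating:
7,1
5,3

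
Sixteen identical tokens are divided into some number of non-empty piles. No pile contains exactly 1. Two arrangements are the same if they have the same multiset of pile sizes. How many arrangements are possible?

55

There are too many to list fully; the first 12 (by largest part) are:
16
14 + 2
13 + 3
12 + 4
12 + 2 + 2
11 + 5
11 + 3 + 2
10 + 6
10 + 4 + 2
10 + 3 + 3
10 + 2 + 2 + 2
9 + 7
…and 43 more, for 55 total.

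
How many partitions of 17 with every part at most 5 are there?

119

Direct enumeration gives 119 partitions.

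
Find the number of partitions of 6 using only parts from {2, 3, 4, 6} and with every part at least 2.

4

Listing the qualifying partitions of 6:
6
2, 4
3, 3
2, 2, 2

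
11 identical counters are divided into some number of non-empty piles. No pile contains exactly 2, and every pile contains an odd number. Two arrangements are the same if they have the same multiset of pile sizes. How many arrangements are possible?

They are:
11
9,1,1
7,3,1
7,1,1,1,1
5,5,1
5,3,3
5,3,1,1,1
5,1,1,1,1,1,1
3,3,3,1,1
3,3,1,1,1,1,1
3,1,1,1,1,1,1,1,1
1,1,1,1,1,1,1,1,1,1,1
Counting gives 12.

12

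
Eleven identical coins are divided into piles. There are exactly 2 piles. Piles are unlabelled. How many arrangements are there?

5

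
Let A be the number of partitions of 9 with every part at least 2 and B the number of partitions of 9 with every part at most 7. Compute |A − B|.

20

Partitions of 9 with every part at least 2: 8.
Partitions of 9 with every part at most 7: 28.
|8 − 28| = 20.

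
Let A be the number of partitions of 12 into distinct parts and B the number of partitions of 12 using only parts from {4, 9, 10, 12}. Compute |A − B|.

13

Partitions of 12 into distinct parts: 15.
Partitions of 12 using only parts from {4, 9, 10, 12}: 2.
|15 − 2| = 13.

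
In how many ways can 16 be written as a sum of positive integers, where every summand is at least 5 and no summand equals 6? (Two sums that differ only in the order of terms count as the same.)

4

The partitions of 16 that satisfy the conditions:
16
5, 11
7, 9
8, 8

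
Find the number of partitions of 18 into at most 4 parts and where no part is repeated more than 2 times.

78

Direct enumeration gives 78 partitions.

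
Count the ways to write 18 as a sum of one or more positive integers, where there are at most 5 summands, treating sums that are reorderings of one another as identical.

Direct enumeration gives 141 partitions.

141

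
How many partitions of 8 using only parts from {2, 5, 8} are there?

2

Enumerating:
8
2+2+2+2
Counting gives 2.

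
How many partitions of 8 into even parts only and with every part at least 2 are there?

They are:
8
6+2
4+4
4+2+2
2+2+2+2
That's 5 in total.

5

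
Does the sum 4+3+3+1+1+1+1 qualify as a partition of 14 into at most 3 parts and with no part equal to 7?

No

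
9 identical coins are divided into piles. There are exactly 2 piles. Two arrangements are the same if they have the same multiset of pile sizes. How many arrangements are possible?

The partitions of 9 that satisfy the conditions:
8 + 1
7 + 2
6 + 3
5 + 4
That's 4 in total.

4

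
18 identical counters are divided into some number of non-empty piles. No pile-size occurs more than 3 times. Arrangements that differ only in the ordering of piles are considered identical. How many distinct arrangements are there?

Enumerating by decreasing first part gives 208 partitions in all.

208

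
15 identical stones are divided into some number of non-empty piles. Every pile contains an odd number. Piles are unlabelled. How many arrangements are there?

There are too many to list fully; the first 12 (by largest part) are:
15
13+1+1
11+3+1
11+1+1+1+1
9+5+1
9+3+3
9+3+1+1+1
9+1+1+1+1+1+1
7+7+1
7+5+3
7+5+1+1+1
7+3+3+1+1
…and 15 more, for 27 total.

27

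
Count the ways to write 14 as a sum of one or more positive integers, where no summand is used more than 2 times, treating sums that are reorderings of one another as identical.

57

A partial list (first 12 by largest part):
14
13 + 1
12 + 2
12 + 1 + 1
11 + 3
11 + 2 + 1
10 + 4
10 + 3 + 1
10 + 2 + 2
10 + 2 + 1 + 1
9 + 5
9 + 4 + 1
…and 45 more, for 57 total.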